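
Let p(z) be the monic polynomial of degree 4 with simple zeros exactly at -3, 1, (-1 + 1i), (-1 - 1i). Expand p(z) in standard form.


The polynomial is p(z) = ∏_{α ∈ S} (z − α), where S = {-3, 1, (-1 + 1i), (-1 - 1i)}.
Expanding the product yields: p(z) = z^4 + 4·z^3 + 3·z^2 -2·z -6.
Note conjugate pairs combine to real quadratics: (z − (-1+1i))(z − (-1−1i)) = z² + 2z + 2.
The resulting polynomial has degree 4 and real coefficients as required.

p(z) = z^4 + 4·z^3 + 3·z^2 -2·z -6.


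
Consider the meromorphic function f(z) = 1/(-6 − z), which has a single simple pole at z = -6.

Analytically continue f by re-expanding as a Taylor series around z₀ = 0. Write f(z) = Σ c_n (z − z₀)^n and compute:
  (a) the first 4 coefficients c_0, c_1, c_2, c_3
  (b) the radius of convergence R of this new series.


Let w = z − z₀, so z = z₀ + w.
Then -6 − z = -6 − (z₀ + w) = (-6 − z₀) − w = -6 − w.
f(z) = 1/(-6 − w) = (1/(-6)) · 1/(1 − w/(-6)) = Σ_{n≥0} w^n / (-6)^(n+1).
So c_n = 1/(-6)^(n+1):
  c_0 = 1/(-6)^1 = -1/6.
  c_1 = 1/(-6)^2 = 1/36.
  c_2 = 1/(-6)^3 = -1/216.
  c_3 = 1/(-6)^4 = 1/1296.
The series is valid for |w/d| < 1, i.e. |z − z₀| < |d|.
Radius of convergence: R = |-6 − z₀| = |-6| = 6 (distance from z₀ to the singularity z = -6).

c_0 = -1/6, c_1 = 1/36, c_2 = -1/216, c_3 = 1/1296; R = 6.


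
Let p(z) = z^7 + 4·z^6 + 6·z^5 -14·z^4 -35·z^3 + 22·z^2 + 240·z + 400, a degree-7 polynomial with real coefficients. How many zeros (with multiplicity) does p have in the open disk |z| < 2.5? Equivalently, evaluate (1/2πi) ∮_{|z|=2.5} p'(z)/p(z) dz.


The zeros of p are: -2, (-2 + 2i), (-2 - 2i), (2 + 1i), (2 - 1i), (-1 + 2i), (-1 - 2i).
Their magnitudes are: 2, 2.828, 2.828, 2.236, 2.236, 2.236, 2.236.
Zeros with |z| < R = 2.5: -2, (2 + 1i), (2 - 1i), (-1 + 2i), (-1 - 2i).
Count = 5.
By the argument principle, (1/2πi) ∮_{|z|=R} p'(z)/p(z) dz equals exactly this count.

Number of zeros inside |z| < 2.5: 5.


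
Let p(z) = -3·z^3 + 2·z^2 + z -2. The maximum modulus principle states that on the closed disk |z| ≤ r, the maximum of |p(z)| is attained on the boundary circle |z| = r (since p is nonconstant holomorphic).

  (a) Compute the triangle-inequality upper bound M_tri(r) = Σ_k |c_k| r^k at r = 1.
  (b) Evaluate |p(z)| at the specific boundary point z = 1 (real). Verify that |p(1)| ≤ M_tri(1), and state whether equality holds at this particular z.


Coefficients: c_0 = -2, c_1 = 1, c_2 = 2, c_3 = -3. Radius r = 1.
Part (a). Triangle bound: M_tri(r) = Σ_k |c_k| r^k
  = |-2|·1^0 + |1|·1^1 + |2|·1^2 + |-3|·1^3
  = 2 + 1 + 2 + 3 = 8.
This bounds M(r) := max_{|z|=r} |p(z)| from above; equality holds iff all terms c_k z^k can be made to align in phase at a single z on |z|=r.
Part (b). At z = 1 (real, on the circle |z| = r):
  p(1) = (-2)·1^0 + (1)·1^1 + (2)·1^2 + (-3)·1^3 = -2.
  |p(1)| = 2.
Check: |p(1)| = 2 ≤ 8 = M_tri(1). ✓ Equality does not hold at z = 1 (the coefficients have mixed signs, so the terms do not all align in phase there).

M_tri(1) = 8; |p(1)| = 2; equality at z=1: no.


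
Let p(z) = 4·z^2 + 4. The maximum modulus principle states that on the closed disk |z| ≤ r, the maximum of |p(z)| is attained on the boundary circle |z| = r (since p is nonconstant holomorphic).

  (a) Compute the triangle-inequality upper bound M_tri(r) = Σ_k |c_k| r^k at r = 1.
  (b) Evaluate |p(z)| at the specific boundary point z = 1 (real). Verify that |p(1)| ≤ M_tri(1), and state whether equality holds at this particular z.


Coefficients: c_0 = 4, c_1 = 0, c_2 = 4. Radius r = 1.
Part (a). Triangle bound: M_tri(r) = Σ_k |c_k| r^k
  = |4|·1^0 + |0|·1^1 + |4|·1^2
  = 4 + 0 + 4 = 8.
This bounds M(r) := max_{|z|=r} |p(z)| from above; equality holds iff all terms c_k z^k can be made to align in phase at a single z on |z|=r.
Part (b). At z = 1 (real, on the circle |z| = r):
  p(1) = (4)·1^0 + (0)·1^1 + (4)·1^2 = 8.
  |p(1)| = 8.
Since all nonzero coefficients share the same sign, |p(1)| = 8 = M_tri(1); the triangle bound is attained at z = 1, so in fact M(r) = 8.

M_tri(1) = 8; |p(1)| = 8; equality at z=1: yes.


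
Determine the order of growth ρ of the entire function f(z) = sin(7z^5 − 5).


Write sin(w) = (e^{iw} ± e^{−iw})/(2 or 2i), so |sin(w)| ≤ e^{|w|}. With w = 7z^5 − 5, |w| ≤ 7r^5 + 5 on |z|=r, giving M(r) ≤ e^{7r^5 + 5} and ρ ≤ 5. For the lower bound, choose z on |z|=r with 7z^5 purely imaginary of modulus 7r^5; then |sin(7z^5 − 5)| grows like e^{7r^5}/2, so ρ ≥ 5. Hence ρ = 5.
Therefore ρ = 5.

Order ρ = 5.


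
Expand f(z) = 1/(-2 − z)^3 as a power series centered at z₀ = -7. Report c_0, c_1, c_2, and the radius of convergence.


Let w = z − z₀, so z = z₀ + w.
Then -2 − z = -2 − (z₀ + w) = (-2 − z₀) − w = 5 − w.
f(z) = 1/(5 − w)^3 = (1/(5)^3) · (1 − w/(5))^{−3}.
By the binomial series (1−u)^{−3} = Σ_{n≥0} C(n+2, 2) u^n for |u|<1, with u = w/(5):
  c_n = C(n+2, 2) / (5)^(n+3).
  c_0 = 1/(5)^3 = 1/125.
  c_1 = 3/(5)^4 = 3/625.
  c_2 = 6/(5)^5 = 6/3125.
The series is valid for |w/d| < 1, i.e. |z − z₀| < |d|.
Radius of convergence: R = |-2 − z₀| = |5| = 5 (distance from z₀ to the singularity z = -2).

c_0 = 1/125, c_1 = 3/625, c_2 = 6/3125; R = 5.


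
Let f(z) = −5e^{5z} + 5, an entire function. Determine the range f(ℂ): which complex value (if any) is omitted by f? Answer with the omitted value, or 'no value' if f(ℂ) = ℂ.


Little Picard bounds the complement of f(ℂ) to at most one point.
e^{5z} is never zero on ℂ, so -5·e^{5z} takes every value in ℂ ∖ {0}. Adding 5 shifts the range to ℂ ∖ {5}. Thus f omits exactly the value 5.

Omitted value: 5.


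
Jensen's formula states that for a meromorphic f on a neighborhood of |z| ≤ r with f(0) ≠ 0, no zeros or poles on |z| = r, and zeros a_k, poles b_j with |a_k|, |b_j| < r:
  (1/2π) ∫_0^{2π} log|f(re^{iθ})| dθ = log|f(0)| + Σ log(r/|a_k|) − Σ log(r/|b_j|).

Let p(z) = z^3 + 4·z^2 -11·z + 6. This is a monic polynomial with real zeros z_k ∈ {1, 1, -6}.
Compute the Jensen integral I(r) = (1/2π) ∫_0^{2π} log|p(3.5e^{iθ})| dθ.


Zeros: -6, 1, 1; r = 3.5.
Inside |z| < r: 1, 1. Outside (|z| ≥ r): -6.
p(0) = 6, so log|p(0)| = log(6) = 1.7918.
Apply Jensen: I(r) = log|p(0)| + Σ_k log(r/|z_k|), summed over zeros inside |z| < r.
  log(r/|z_k|) for z_k = 1: log(3.5/1) = 1.2528
  log(r/|z_k|) for z_k = 1: log(3.5/1) = 1.2528
  Outside zeros (-6) contribute nothing to the Jensen sum.
Sum over inside zeros: 2.5055.
I(r) = log|p(0)| + (inside sum) = 1.7918 + 2.5055 = 4.2973.
Note: since some zeros are outside |z| ≤ r, the simplified n·log(r) form does NOT apply — only the inside zeros contribute.

I(r) ≈ 4.2973.


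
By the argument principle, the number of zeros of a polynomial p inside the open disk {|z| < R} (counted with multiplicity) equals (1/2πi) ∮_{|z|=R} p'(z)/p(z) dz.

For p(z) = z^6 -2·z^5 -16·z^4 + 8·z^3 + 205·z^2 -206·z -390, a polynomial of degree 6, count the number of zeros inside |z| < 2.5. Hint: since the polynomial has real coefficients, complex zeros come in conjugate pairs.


The zeros of p are: (3 + 1i), (3 - 1i), 3, (-3 + 2i), (-3 - 2i), -1.
Their magnitudes are: 3.162, 3.162, 3, 3.606, 3.606, 1.
Zeros with |z| < R = 2.5: -1.
Count = 1.
By the argument principle, (1/2πi) ∮_{|z|=R} p'(z)/p(z) dz equals exactly this count.

Number of zeros inside |z| < 2.5: 1.


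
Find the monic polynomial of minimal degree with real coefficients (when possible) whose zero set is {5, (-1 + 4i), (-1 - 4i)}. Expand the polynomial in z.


The polynomial is p(z) = ∏_{α ∈ S} (z − α), where S = {5, (-1 + 4i), (-1 - 4i)}.
Expanding the product yields: p(z) = z^3 -3·z^2 + 7·z -85.
Note conjugate pairs combine to real quadratics: (z − (-1+4i))(z − (-1−4i)) = z² + 2z + 17.
The resulting polynomial has degree 3 and real coefficients as required.

p(z) = z^3 -3·z^2 + 7·z -85.


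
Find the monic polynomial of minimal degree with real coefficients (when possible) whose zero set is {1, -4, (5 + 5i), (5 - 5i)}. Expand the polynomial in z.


The polynomial is p(z) = ∏_{α ∈ S} (z − α), where S = {1, -4, (5 + 5i), (5 - 5i)}.
Expanding the product yields: p(z) = z^4 -7·z^3 + 16·z^2 + 190·z -200.
Note conjugate pairs combine to real quadratics: (z − (5+5i))(z − (5−5i)) = z² − 10z + 50.
The resulting polynomial has degree 4 and real coefficients as required.

p(z) = z^4 -7·z^3 + 16·z^2 + 190·z -200.


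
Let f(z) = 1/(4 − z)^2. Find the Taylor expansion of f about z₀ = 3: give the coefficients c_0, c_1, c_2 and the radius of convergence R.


Let w = z − z₀, so z = z₀ + w.
Then 4 − z = 4 − (z₀ + w) = (4 − z₀) − w = 1 − w.
f(z) = 1/(1 − w)^2 = (1/(1)^2) · (1 − w/(1))^{−2}.
By the binomial series (1−u)^{−2} = Σ_{n≥0} C(n+1, 1) u^n for |u|<1, with u = w/(1):
  c_n = C(n+1, 1) / (1)^(n+2).
  c_0 = 1/(1)^2 = 1.
  c_1 = 2/(1)^3 = 2.
  c_2 = 3/(1)^4 = 3.
The series is valid for |w/d| < 1, i.e. |z − z₀| < |d|.
Radius of convergence: R = |4 − z₀| = |1| = 1 (distance from z₀ to the singularity z = 4).

c_0 = 1, c_1 = 2, c_2 = 3; R = 1.


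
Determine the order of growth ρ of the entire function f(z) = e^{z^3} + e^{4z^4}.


Each summand is entire of order 3 and 4 respectively (as in the single-exponential case). The order of a sum is at most the max of the orders, so ρ ≤ 4. For the lower bound: on |z|=r choose arg z so that 4z^4 is real positive; then |e^{4z^4}| = e^{4r^4} while |e^{1z^3}| ≤ e^{1r^3} = o(e^{4r^4}). So |f| ≥ e^{4r^4}(1 − o(1)) and ρ ≥ 4. Hence ρ = max(3, 4) = 4.
Therefore ρ = 4.

Order ρ = 4.


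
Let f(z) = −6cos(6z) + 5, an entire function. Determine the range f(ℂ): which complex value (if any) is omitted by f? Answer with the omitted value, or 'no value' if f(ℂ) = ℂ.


Little Picard bounds the complement of f(ℂ) to at most one point.
cos is entire and surjective onto ℂ: for every w ∈ ℂ, cos(ζ) = w has a solution ζ ∈ ℂ (e.g., via the complex inverse arccos). With ζ = 6z this gives z = ζ/(6). Then -6·cos(6z) takes every value in -6·ℂ = ℂ, and adding 5 is a bijection of ℂ. So f is surjective and omits no value. (Note: only on the real line is cos bounded by [−1, 1].)

Omitted value: no value.


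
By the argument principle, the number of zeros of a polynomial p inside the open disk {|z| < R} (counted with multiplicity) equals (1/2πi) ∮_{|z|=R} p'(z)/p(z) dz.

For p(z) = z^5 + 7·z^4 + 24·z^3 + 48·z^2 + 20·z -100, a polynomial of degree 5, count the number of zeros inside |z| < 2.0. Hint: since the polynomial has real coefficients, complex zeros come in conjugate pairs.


The zeros of p are: (-1 + 3i), (-1 - 3i), 1, (-3 + 1i), (-3 - 1i).
Their magnitudes are: 3.162, 3.162, 1, 3.162, 3.162.
Zeros with |z| < R = 2.0: 1.
Count = 1.
By the argument principle, (1/2πi) ∮_{|z|=R} p'(z)/p(z) dz equals exactly this count.

Number of zeros inside |z| < 2.0: 1.


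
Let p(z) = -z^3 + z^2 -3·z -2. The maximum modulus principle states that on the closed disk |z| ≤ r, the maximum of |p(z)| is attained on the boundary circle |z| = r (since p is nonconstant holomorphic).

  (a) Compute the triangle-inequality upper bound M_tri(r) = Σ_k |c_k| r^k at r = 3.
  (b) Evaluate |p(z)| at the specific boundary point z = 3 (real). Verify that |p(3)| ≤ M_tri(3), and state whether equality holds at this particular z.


Coefficients: c_0 = -2, c_1 = -3, c_2 = 1, c_3 = -1. Radius r = 3.
Part (a). Triangle bound: M_tri(r) = Σ_k |c_k| r^k
  = |-2|·3^0 + |-3|·3^1 + |1|·3^2 + |-1|·3^3
  = 2 + 9 + 9 + 27 = 47.
This bounds M(r) := max_{|z|=r} |p(z)| from above; equality holds iff all terms c_k z^k can be made to align in phase at a single z on |z|=r.
Part (b). At z = 3 (real, on the circle |z| = r):
  p(3) = (-2)·3^0 + (-3)·3^1 + (1)·3^2 + (-1)·3^3 = -29.
  |p(3)| = 29.
Check: |p(3)| = 29 ≤ 47 = M_tri(3). ✓ Equality does not hold at z = 3 (the coefficients have mixed signs, so the terms do not all align in phase there).

M_tri(3) = 47; |p(3)| = 29; equality at z=3: no.


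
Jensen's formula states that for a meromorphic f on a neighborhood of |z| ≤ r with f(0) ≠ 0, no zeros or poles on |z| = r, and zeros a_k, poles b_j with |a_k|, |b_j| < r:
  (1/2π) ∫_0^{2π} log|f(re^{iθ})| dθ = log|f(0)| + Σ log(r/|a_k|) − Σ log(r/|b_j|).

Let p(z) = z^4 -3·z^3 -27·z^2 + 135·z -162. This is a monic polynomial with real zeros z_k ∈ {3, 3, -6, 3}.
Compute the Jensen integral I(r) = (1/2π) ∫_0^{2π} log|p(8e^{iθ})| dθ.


Zeros: -6, 3, 3, 3; r = 8.
Inside |z| < r: -6, 3, 3, 3. Outside (|z| ≥ r): ∅.
p(0) = -162, so log|p(0)| = log(162) = 5.0876.
Apply Jensen: I(r) = log|p(0)| + Σ_k log(r/|z_k|), summed over zeros inside |z| < r.
  log(r/|z_k|) for z_k = 3: log(8/3) = 0.9808
  log(r/|z_k|) for z_k = 3: log(8/3) = 0.9808
  log(r/|z_k|) for z_k = -6: log(8/6) = 0.2877
  log(r/|z_k|) for z_k = 3: log(8/3) = 0.9808
Sum over inside zeros: 3.2302.
I(r) = log|p(0)| + (inside sum) = 5.0876 + 3.2302 = 8.3178.
Closed form (all zeros inside, monic): I(r) = n·log(r) = 4·log(8) = 8.3178. ✓

I(r) ≈ 8.3178.


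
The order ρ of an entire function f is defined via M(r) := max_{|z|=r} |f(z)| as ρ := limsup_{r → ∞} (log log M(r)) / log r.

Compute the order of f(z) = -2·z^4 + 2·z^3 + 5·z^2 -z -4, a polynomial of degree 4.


|f(z)| ≤ Σ|c_k|·r^k = O(r^4) as r → ∞. Polynomial growth is O(e^{r^ε}) for every ε > 0 (since r^4/e^{r^ε} → 0), so ρ ≤ ε for all ε > 0, i.e. ρ = 0. Every nonconstant polynomial has order 0.
Therefore ρ = 0.

Order ρ = 0.


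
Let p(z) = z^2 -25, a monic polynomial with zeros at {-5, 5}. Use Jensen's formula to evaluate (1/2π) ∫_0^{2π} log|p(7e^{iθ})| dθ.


Zeros: -5, 5; r = 7.
Inside |z| < r: -5, 5. Outside (|z| ≥ r): ∅.
p(0) = -25, so log|p(0)| = log(25) = 3.2189.
Apply Jensen: I(r) = log|p(0)| + Σ_k log(r/|z_k|), summed over zeros inside |z| < r.
  log(r/|z_k|) for z_k = -5: log(7/5) = 0.3365
  log(r/|z_k|) for z_k = 5: log(7/5) = 0.3365
Sum over inside zeros: 0.6729.
I(r) = log|p(0)| + (inside sum) = 3.2189 + 0.6729 = 3.8918.
Closed form (all zeros inside, monic): I(r) = n·log(r) = 2·log(7) = 3.8918. ✓

I(r) ≈ 3.8918.


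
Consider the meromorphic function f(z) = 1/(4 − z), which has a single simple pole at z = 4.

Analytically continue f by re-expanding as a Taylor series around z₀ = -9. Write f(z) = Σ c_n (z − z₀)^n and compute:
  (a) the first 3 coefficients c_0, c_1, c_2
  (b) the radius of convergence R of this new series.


Let w = z − z₀, so z = z₀ + w.
Then 4 − z = 4 − (z₀ + w) = (4 − z₀) − w = 13 − w.
f(z) = 1/(13 − w) = (1/(13)) · 1/(1 − w/(13)) = Σ_{n≥0} w^n / (13)^(n+1).
So c_n = 1/(13)^(n+1):
  c_0 = 1/(13)^1 = 1/13.
  c_1 = 1/(13)^2 = 1/169.
  c_2 = 1/(13)^3 = 1/2197.
The series is valid for |w/d| < 1, i.e. |z − z₀| < |d|.
Radius of convergence: R = |4 − z₀| = |13| = 13 (distance from z₀ to the singularity z = 4).

c_0 = 1/13, c_1 = 1/169, c_2 = 1/2197; R = 13.


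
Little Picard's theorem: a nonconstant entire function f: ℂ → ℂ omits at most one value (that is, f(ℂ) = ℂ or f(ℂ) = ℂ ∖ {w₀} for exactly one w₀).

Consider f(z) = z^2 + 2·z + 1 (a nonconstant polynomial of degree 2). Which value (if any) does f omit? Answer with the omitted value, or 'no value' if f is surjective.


Little Picard bounds the complement of f(ℂ) to at most one point.
For every w ∈ ℂ, the equation p(z) − w = 0 is a nonconstant polynomial in z and hence has at least one root by the fundamental theorem of algebra. So p is surjective onto ℂ, omitting no value.

Omitted value: no value.


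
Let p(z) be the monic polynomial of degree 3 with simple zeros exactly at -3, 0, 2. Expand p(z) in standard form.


The polynomial is p(z) = ∏_{α ∈ S} (z − α), where S = {-3, 0, 2}.
Expanding the product yields: p(z) = z^3 + z^2 -6·z.
The resulting polynomial has degree 3 and real coefficients as required.

p(z) = z^3 + z^2 -6·z.


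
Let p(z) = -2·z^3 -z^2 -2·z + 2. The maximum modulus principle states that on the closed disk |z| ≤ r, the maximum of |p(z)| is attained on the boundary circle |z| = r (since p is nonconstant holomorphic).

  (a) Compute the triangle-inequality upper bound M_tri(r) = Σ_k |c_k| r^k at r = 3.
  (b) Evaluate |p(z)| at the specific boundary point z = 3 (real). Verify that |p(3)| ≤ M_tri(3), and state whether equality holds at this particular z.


Coefficients: c_0 = 2, c_1 = -2, c_2 = -1, c_3 = -2. Radius r = 3.
Part (a). Triangle bound: M_tri(r) = Σ_k |c_k| r^k
  = |2|·3^0 + |-2|·3^1 + |-1|·3^2 + |-2|·3^3
  = 2 + 6 + 9 + 54 = 71.
This bounds M(r) := max_{|z|=r} |p(z)| from above; equality holds iff all terms c_k z^k can be made to align in phase at a single z on |z|=r.
Part (b). At z = 3 (real, on the circle |z| = r):
  p(3) = (2)·3^0 + (-2)·3^1 + (-1)·3^2 + (-2)·3^3 = -67.
  |p(3)| = 67.
Check: |p(3)| = 67 ≤ 71 = M_tri(3). ✓ Equality does not hold at z = 3 (the coefficients have mixed signs, so the terms do not all align in phase there).

M_tri(3) = 71; |p(3)| = 67; equality at z=3: no.


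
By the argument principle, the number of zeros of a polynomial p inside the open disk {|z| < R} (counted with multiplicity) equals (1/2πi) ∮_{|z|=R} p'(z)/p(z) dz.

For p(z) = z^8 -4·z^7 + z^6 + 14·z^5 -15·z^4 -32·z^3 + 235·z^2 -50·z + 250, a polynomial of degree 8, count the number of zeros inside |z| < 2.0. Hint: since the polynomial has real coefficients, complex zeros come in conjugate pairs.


The zeros of p are: (0 + 1i), (0 - 1i), (3 + 1i), (3 - 1i), (-2 + 1i), (-2 - 1i), (1 + 2i), (1 - 2i).
Their magnitudes are: 1, 1, 3.162, 3.162, 2.236, 2.236, 2.236, 2.236.
Zeros with |z| < R = 2.0: (0 + 1i), (0 - 1i).
Count = 2.
By the argument principle, (1/2πi) ∮_{|z|=R} p'(z)/p(z) dz equals exactly this count.

Number of zeros inside |z| < 2.0: 2.


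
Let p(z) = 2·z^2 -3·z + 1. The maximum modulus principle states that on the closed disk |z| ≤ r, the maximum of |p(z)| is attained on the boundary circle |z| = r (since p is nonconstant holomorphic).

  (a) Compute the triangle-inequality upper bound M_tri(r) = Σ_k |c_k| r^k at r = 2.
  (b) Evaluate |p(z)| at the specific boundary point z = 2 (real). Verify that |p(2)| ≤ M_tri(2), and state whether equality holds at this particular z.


Coefficients: c_0 = 1, c_1 = -3, c_2 = 2. Radius r = 2.
Part (a). Triangle bound: M_tri(r) = Σ_k |c_k| r^k
  = |1|·2^0 + |-3|·2^1 + |2|·2^2
  = 1 + 6 + 8 = 15.
This bounds M(r) := max_{|z|=r} |p(z)| from above; equality holds iff all terms c_k z^k can be made to align in phase at a single z on |z|=r.
Part (b). At z = 2 (real, on the circle |z| = r):
  p(2) = (1)·2^0 + (-3)·2^1 + (2)·2^2 = 3.
  |p(2)| = 3.
Check: |p(2)| = 3 ≤ 15 = M_tri(2). ✓ Equality does not hold at z = 2 (the coefficients have mixed signs, so the terms do not all align in phase there).

M_tri(2) = 15; |p(2)| = 3; equality at z=2: no.


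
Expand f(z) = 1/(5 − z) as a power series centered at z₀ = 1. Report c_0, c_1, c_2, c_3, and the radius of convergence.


Let w = z − z₀, so z = z₀ + w.
Then 5 − z = 5 − (z₀ + w) = (5 − z₀) − w = 4 − w.
f(z) = 1/(4 − w) = (1/(4)) · 1/(1 − w/(4)) = Σ_{n≥0} w^n / (4)^(n+1).
So c_n = 1/(4)^(n+1):
  c_0 = 1/(4)^1 = 1/4.
  c_1 = 1/(4)^2 = 1/16.
  c_2 = 1/(4)^3 = 1/64.
  c_3 = 1/(4)^4 = 1/256.
The series is valid for |w/d| < 1, i.e. |z − z₀| < |d|.
Radius of convergence: R = |5 − z₀| = |4| = 4 (distance from z₀ to the singularity z = 5).

c_0 = 1/4, c_1 = 1/16, c_2 = 1/64, c_3 = 1/256; R = 4.


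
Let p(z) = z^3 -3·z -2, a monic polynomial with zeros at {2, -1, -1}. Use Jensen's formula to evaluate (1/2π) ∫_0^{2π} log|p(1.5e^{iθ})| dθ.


Zeros: -1, -1, 2; r = 1.5.
Inside |z| < r: -1, -1. Outside (|z| ≥ r): 2.
p(0) = -2, so log|p(0)| = log(2) = 0.6931.
Apply Jensen: I(r) = log|p(0)| + Σ_k log(r/|z_k|), summed over zeros inside |z| < r.
  log(r/|z_k|) for z_k = -1: log(1.5/1) = 0.4055
  log(r/|z_k|) for z_k = -1: log(1.5/1) = 0.4055
  Outside zeros (2) contribute nothing to the Jensen sum.
Sum over inside zeros: 0.8109.
I(r) = log|p(0)| + (inside sum) = 0.6931 + 0.8109 = 1.5041.
Note: since some zeros are outside |z| ≤ r, the simplified n·log(r) form does NOT apply — only the inside zeros contribute.

I(r) ≈ 1.5041.


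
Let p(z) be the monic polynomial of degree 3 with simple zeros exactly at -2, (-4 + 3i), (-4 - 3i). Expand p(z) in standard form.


The polynomial is p(z) = ∏_{α ∈ S} (z − α), where S = {-2, (-4 + 3i), (-4 - 3i)}.
Expanding the product yields: p(z) = z^3 + 10·z^2 + 41·z + 50.
Note conjugate pairs combine to real quadratics: (z − (-4+3i))(z − (-4−3i)) = z² + 8z + 25.
The resulting polynomial has degree 3 and real coefficients as required.

p(z) = z^3 + 10·z^2 + 41·z + 50.


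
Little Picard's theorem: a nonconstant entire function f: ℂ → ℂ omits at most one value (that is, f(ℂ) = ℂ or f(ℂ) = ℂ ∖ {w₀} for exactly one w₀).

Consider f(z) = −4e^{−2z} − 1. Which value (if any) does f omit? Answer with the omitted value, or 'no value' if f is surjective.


Little Picard bounds the complement of f(ℂ) to at most one point.
e^{−2z} is never zero on ℂ, so -4·e^{−2z} takes every value in ℂ ∖ {0}. Adding -1 shifts the range to ℂ ∖ {-1}. Thus f omits exactly the value -1.

Omitted value: -1.


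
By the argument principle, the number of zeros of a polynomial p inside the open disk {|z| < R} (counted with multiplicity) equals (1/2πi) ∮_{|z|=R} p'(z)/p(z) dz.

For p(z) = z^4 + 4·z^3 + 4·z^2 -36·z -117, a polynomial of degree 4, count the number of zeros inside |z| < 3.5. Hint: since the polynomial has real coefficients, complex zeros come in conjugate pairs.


The zeros of p are: 3, -3, (-2 + 3i), (-2 - 3i).
Their magnitudes are: 3, 3, 3.606, 3.606.
Zeros with |z| < R = 3.5: 3, -3.
Count = 2.
By the argument principle, (1/2πi) ∮_{|z|=R} p'(z)/p(z) dz equals exactly this count.

Number of zeros inside |z| < 3.5: 2.


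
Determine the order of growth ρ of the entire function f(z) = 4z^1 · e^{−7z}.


M(r) = max_{|z|=r} |4|·|z|^1·|e^{−7z}| = 4·r^1 · e^{7r^1} (the factors attain their maxima compatibly on |z|=r). Then log M(r) = log 4 + 1·log r + 7r^1, dominated by the last term, so log log M(r) ~ 1·log r. The polynomial factor 4z^1 contributes only a log r term and does not affect the order. ρ = 1.
Therefore ρ = 1.

Order ρ = 1.


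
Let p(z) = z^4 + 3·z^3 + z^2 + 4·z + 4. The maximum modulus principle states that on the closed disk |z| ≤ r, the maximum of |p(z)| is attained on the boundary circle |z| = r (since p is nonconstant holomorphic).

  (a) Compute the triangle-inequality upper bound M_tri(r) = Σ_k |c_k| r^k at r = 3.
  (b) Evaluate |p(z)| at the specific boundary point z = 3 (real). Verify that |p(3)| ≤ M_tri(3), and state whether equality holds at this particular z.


Coefficients: c_0 = 4, c_1 = 4, c_2 = 1, c_3 = 3, c_4 = 1. Radius r = 3.
Part (a). Triangle bound: M_tri(r) = Σ_k |c_k| r^k
  = |4|·3^0 + |4|·3^1 + |1|·3^2 + |3|·3^3 + |1|·3^4
  = 4 + 12 + 9 + 81 + 81 = 187.
This bounds M(r) := max_{|z|=r} |p(z)| from above; equality holds iff all terms c_k z^k can be made to align in phase at a single z on |z|=r.
Part (b). At z = 3 (real, on the circle |z| = r):
  p(3) = (4)·3^0 + (4)·3^1 + (1)·3^2 + (3)·3^3 + (1)·3^4 = 187.
  |p(3)| = 187.
Since all nonzero coefficients share the same sign, |p(3)| = 187 = M_tri(3); the triangle bound is attained at z = 3, so in fact M(r) = 187.

M_tri(3) = 187; |p(3)| = 187; equality at z=3: yes.


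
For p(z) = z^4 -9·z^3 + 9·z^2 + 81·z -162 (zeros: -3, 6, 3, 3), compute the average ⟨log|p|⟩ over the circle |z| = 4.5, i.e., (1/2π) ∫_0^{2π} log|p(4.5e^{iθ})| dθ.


Zeros: -3, 3, 3, 6; r = 4.5.
Inside |z| < r: -3, 3, 3. Outside (|z| ≥ r): 6.
p(0) = -162, so log|p(0)| = log(162) = 5.0876.
Apply Jensen: I(r) = log|p(0)| + Σ_k log(r/|z_k|), summed over zeros inside |z| < r.
  log(r/|z_k|) for z_k = -3: log(4.5/3) = 0.4055
  log(r/|z_k|) for z_k = 3: log(4.5/3) = 0.4055
  log(r/|z_k|) for z_k = 3: log(4.5/3) = 0.4055
  Outside zeros (6) contribute nothing to the Jensen sum.
Sum over inside zeros: 1.2164.
I(r) = log|p(0)| + (inside sum) = 5.0876 + 1.2164 = 6.3040.
Note: since some zeros are outside |z| ≤ r, the simplified n·log(r) form does NOT apply — only the inside zeros contribute.

I(r) ≈ 6.3040.


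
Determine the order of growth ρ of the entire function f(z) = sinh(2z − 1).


sinh(w) is a linear combination of e^{iw} and e^{−iw} (or e^w, e^{−w} in the hyperbolic case), so |sinh(w)| ≤ e^{|w|}. With w = 2z − 1, |w| ≤ 2|z| + 1 = 2r + 1 on |z| = r, giving M(r) ≤ e^{2r + 1}, so ρ ≤ 1. On a suitable ray (z = it for sin/cos; z = t for sinh/cosh, t real → ∞), |sinh(2z − 1)| grows like e^{2|t|}/2, so ρ ≥ 1. Hence ρ = 1.
Therefore ρ = 1.

Order ρ = 1.


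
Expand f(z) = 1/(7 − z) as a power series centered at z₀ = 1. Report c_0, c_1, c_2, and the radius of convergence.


Let w = z − z₀, so z = z₀ + w.
Then 7 − z = 7 − (z₀ + w) = (7 − z₀) − w = 6 − w.
f(z) = 1/(6 − w) = (1/(6)) · 1/(1 − w/(6)) = Σ_{n≥0} w^n / (6)^(n+1).
So c_n = 1/(6)^(n+1):
  c_0 = 1/(6)^1 = 1/6.
  c_1 = 1/(6)^2 = 1/36.
  c_2 = 1/(6)^3 = 1/216.
The series is valid for |w/d| < 1, i.e. |z − z₀| < |d|.
Radius of convergence: R = |7 − z₀| = |6| = 6 (distance from z₀ to the singularity z = 7).

c_0 = 1/6, c_1 = 1/36, c_2 = 1/216; R = 6.


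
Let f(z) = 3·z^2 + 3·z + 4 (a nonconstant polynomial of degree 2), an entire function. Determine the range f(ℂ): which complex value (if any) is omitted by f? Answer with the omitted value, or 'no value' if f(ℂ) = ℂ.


Little Picard bounds the complement of f(ℂ) to at most one point.
For every w ∈ ℂ, the equation p(z) − w = 0 is a nonconstant polynomial in z and hence has at least one root by the fundamental theorem of algebra. So p is surjective onto ℂ, omitting no value.

Omitted value: no value.


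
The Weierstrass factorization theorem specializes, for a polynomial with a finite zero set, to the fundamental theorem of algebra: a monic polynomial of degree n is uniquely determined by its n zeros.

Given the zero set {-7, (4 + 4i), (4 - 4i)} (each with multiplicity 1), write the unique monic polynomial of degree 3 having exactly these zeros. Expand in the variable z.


The polynomial is p(z) = ∏_{α ∈ S} (z − α), where S = {-7, (4 + 4i), (4 - 4i)}.
Expanding the product yields: p(z) = z^3 -z^2 -24·z + 224.
Note conjugate pairs combine to real quadratics: (z − (4+4i))(z − (4−4i)) = z² − 8z + 32.
The resulting polynomial has degree 3 and real coefficients as required.

p(z) = z^3 -z^2 -24·z + 224.


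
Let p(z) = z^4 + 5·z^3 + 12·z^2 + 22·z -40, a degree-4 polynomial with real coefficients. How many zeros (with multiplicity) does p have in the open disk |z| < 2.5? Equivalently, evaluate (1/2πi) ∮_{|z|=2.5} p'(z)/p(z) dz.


The zeros of p are: (-1 + 3i), (-1 - 3i), 1, -4.
Their magnitudes are: 3.162, 3.162, 1, 4.
Zeros with |z| < R = 2.5: 1.
Count = 1.
By the argument principle, (1/2πi) ∮_{|z|=R} p'(z)/p(z) dz equals exactly this count.

Number of zeros inside |z| < 2.5: 1.


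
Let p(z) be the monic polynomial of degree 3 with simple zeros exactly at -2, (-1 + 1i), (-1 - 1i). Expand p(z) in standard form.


The polynomial is p(z) = ∏_{α ∈ S} (z − α), where S = {-2, (-1 + 1i), (-1 - 1i)}.
Expanding the product yields: p(z) = z^3 + 4·z^2 + 6·z + 4.
Note conjugate pairs combine to real quadratics: (z − (-1+1i))(z − (-1−1i)) = z² + 2z + 2.
The resulting polynomial has degree 3 and real coefficients as required.

p(z) = z^3 + 4·z^2 + 6·z + 4.


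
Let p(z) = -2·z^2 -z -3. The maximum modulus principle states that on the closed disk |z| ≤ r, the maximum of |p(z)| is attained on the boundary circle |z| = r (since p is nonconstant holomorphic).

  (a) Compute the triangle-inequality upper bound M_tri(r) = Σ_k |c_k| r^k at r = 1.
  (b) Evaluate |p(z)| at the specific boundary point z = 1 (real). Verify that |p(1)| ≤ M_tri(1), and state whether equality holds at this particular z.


Coefficients: c_0 = -3, c_1 = -1, c_2 = -2. Radius r = 1.
Part (a). Triangle bound: M_tri(r) = Σ_k |c_k| r^k
  = |-3|·1^0 + |-1|·1^1 + |-2|·1^2
  = 3 + 1 + 2 = 6.
This bounds M(r) := max_{|z|=r} |p(z)| from above; equality holds iff all terms c_k z^k can be made to align in phase at a single z on |z|=r.
Part (b). At z = 1 (real, on the circle |z| = r):
  p(1) = (-3)·1^0 + (-1)·1^1 + (-2)·1^2 = -6.
  |p(1)| = 6.
Since all nonzero coefficients share the same sign, |p(1)| = 6 = M_tri(1); the triangle bound is attained at z = 1, so in fact M(r) = 6.

M_tri(1) = 6; |p(1)| = 6; equality at z=1: yes.


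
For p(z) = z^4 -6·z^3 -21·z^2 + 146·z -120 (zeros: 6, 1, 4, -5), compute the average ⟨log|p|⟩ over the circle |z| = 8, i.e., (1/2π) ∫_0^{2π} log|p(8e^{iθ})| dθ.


Zeros: -5, 1, 4, 6; r = 8.
Inside |z| < r: -5, 1, 4, 6. Outside (|z| ≥ r): ∅.
p(0) = -120, so log|p(0)| = log(120) = 4.7875.
Apply Jensen: I(r) = log|p(0)| + Σ_k log(r/|z_k|), summed over zeros inside |z| < r.
  log(r/|z_k|) for z_k = 6: log(8/6) = 0.2877
  log(r/|z_k|) for z_k = 1: log(8/1) = 2.0794
  log(r/|z_k|) for z_k = 4: log(8/4) = 0.6931
  log(r/|z_k|) for z_k = -5: log(8/5) = 0.4700
Sum over inside zeros: 3.5303.
I(r) = log|p(0)| + (inside sum) = 4.7875 + 3.5303 = 8.3178.
Closed form (all zeros inside, monic): I(r) = n·log(r) = 4·log(8) = 8.3178. ✓

I(r) ≈ 8.3178.


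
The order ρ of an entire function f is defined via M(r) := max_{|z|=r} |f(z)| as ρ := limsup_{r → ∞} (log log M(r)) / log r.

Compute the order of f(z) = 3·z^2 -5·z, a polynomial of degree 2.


|f(z)| ≤ Σ|c_k|·r^k = O(r^2) as r → ∞. Polynomial growth is O(e^{r^ε}) for every ε > 0 (since r^2/e^{r^ε} → 0), so ρ ≤ ε for all ε > 0, i.e. ρ = 0. Every nonconstant polynomial has order 0.
Therefore ρ = 0.

Order ρ = 0.


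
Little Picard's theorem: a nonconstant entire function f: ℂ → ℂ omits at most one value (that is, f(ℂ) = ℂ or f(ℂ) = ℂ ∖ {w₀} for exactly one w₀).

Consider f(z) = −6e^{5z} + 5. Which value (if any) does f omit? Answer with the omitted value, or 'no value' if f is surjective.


Little Picard bounds the complement of f(ℂ) to at most one point.
e^{5z} is never zero on ℂ, so -6·e^{5z} takes every value in ℂ ∖ {0}. Adding 5 shifts the range to ℂ ∖ {5}. Thus f omits exactly the value 5.

Omitted value: 5.


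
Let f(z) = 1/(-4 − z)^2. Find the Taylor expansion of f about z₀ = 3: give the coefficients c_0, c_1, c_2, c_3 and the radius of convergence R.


Let w = z − z₀, so z = z₀ + w.
Then -4 − z = -4 − (z₀ + w) = (-4 − z₀) − w = -7 − w.
f(z) = 1/(-7 − w)^2 = (1/(-7)^2) · (1 − w/(-7))^{−2}.
By the binomial series (1−u)^{−2} = Σ_{n≥0} C(n+1, 1) u^n for |u|<1, with u = w/(-7):
  c_n = C(n+1, 1) / (-7)^(n+2).
  c_0 = 1/(-7)^2 = 1/49.
  c_1 = 2/(-7)^3 = -2/343.
  c_2 = 3/(-7)^4 = 3/2401.
  c_3 = 4/(-7)^5 = -4/16807.
The series is valid for |w/d| < 1, i.e. |z − z₀| < |d|.
Radius of convergence: R = |-4 − z₀| = |-7| = 7 (distance from z₀ to the singularity z = -4).

c_0 = 1/49, c_1 = -2/343, c_2 = 3/2401, c_3 = -4/16807; R = 7.


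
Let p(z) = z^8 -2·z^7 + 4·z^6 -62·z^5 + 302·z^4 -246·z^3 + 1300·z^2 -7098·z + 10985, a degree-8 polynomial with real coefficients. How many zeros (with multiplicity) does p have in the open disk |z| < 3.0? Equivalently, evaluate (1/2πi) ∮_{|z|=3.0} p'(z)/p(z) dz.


The zeros of p are: (3 + 2i), (3 - 2i), (2 + 1i), (2 - 1i), (-2 + 3i), (-2 - 3i), (-2 + 3i), (-2 - 3i).
Their magnitudes are: 3.606, 3.606, 2.236, 2.236, 3.606, 3.606, 3.606, 3.606.
Zeros with |z| < R = 3.0: (2 + 1i), (2 - 1i).
Count = 2.
By the argument principle, (1/2πi) ∮_{|z|=R} p'(z)/p(z) dz equals exactly this count.

Number of zeros inside |z| < 3.0: 2.


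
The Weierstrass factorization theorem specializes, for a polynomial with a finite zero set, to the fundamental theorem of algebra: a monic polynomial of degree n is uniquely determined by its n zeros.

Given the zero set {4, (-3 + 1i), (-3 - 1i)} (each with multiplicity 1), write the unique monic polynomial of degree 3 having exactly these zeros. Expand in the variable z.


The polynomial is p(z) = ∏_{α ∈ S} (z − α), where S = {4, (-3 + 1i), (-3 - 1i)}.
Expanding the product yields: p(z) = z^3 + 2·z^2 -14·z -40.
Note conjugate pairs combine to real quadratics: (z − (-3+1i))(z − (-3−1i)) = z² + 6z + 10.
The resulting polynomial has degree 3 and real coefficients as required.

p(z) = z^3 + 2·z^2 -14·z -40.


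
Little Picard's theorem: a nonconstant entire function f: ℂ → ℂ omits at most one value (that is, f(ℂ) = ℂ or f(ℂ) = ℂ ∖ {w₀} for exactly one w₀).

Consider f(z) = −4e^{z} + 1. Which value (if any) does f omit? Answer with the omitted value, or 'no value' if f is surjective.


Little Picard bounds the complement of f(ℂ) to at most one point.
e^{z} is never zero on ℂ, so -4·e^{z} takes every value in ℂ ∖ {0}. Adding 1 shifts the range to ℂ ∖ {1}. Thus f omits exactly the value 1.

Omitted value: 1.


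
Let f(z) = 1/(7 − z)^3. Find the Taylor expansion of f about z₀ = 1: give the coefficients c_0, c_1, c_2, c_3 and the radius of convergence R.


Let w = z − z₀, so z = z₀ + w.
Then 7 − z = 7 − (z₀ + w) = (7 − z₀) − w = 6 − w.
f(z) = 1/(6 − w)^3 = (1/(6)^3) · (1 − w/(6))^{−3}.
By the binomial series (1−u)^{−3} = Σ_{n≥0} C(n+2, 2) u^n for |u|<1, with u = w/(6):
  c_n = C(n+2, 2) / (6)^(n+3).
  c_0 = 1/(6)^3 = 1/216.
  c_1 = 3/(6)^4 = 1/432.
  c_2 = 6/(6)^5 = 1/1296.
  c_3 = 10/(6)^6 = 5/23328.
The series is valid for |w/d| < 1, i.e. |z − z₀| < |d|.
Radius of convergence: R = |7 − z₀| = |6| = 6 (distance from z₀ to the singularity z = 7).

c_0 = 1/216, c_1 = 1/432, c_2 = 1/1296, c_3 = 5/23328; R = 6.


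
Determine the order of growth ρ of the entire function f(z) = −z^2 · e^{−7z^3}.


M(r) = max_{|z|=r} |-1|·|z|^2·|e^{−7z^3}| = 1·r^2 · e^{7r^3} (the factors attain their maxima compatibly on |z|=r). Then log M(r) = log 1 + 2·log r + 7r^3, dominated by the last term, so log log M(r) ~ 3·log r. The polynomial factor -1z^2 contributes only a log r term and does not affect the order. ρ = 3.
Therefore ρ = 3.

Order ρ = 3.


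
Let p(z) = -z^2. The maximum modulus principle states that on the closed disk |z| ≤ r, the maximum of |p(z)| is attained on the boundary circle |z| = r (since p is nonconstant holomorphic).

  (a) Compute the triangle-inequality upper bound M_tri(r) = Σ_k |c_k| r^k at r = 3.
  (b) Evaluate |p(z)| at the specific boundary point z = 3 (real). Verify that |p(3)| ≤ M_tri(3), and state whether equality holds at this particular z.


Coefficients: c_0 = 0, c_1 = 0, c_2 = -1. Radius r = 3.
Part (a). Triangle bound: M_tri(r) = Σ_k |c_k| r^k
  = |0|·3^0 + |0|·3^1 + |-1|·3^2
  = 0 + 0 + 9 = 9.
This bounds M(r) := max_{|z|=r} |p(z)| from above; equality holds iff all terms c_k z^k can be made to align in phase at a single z on |z|=r.
Part (b). At z = 3 (real, on the circle |z| = r):
  p(3) = (0)·3^0 + (0)·3^1 + (-1)·3^2 = -9.
  |p(3)| = 9.
Since all nonzero coefficients share the same sign, |p(3)| = 9 = M_tri(3); the triangle bound is attained at z = 3, so in fact M(r) = 9.

M_tri(3) = 9; |p(3)| = 9; equality at z=3: yes.


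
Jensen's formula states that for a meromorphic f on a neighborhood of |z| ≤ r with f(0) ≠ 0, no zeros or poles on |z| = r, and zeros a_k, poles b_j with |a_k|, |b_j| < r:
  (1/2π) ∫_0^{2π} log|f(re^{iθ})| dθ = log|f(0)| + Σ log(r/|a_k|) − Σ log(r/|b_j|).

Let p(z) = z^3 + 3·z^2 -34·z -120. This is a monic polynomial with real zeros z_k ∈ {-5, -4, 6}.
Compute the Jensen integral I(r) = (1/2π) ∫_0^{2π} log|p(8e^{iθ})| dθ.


Zeros: -5, -4, 6; r = 8.
Inside |z| < r: -5, -4, 6. Outside (|z| ≥ r): ∅.
p(0) = -120, so log|p(0)| = log(120) = 4.7875.
Apply Jensen: I(r) = log|p(0)| + Σ_k log(r/|z_k|), summed over zeros inside |z| < r.
  log(r/|z_k|) for z_k = -5: log(8/5) = 0.4700
  log(r/|z_k|) for z_k = -4: log(8/4) = 0.6931
  log(r/|z_k|) for z_k = 6: log(8/6) = 0.2877
Sum over inside zeros: 1.4508.
I(r) = log|p(0)| + (inside sum) = 4.7875 + 1.4508 = 6.2383.
Closed form (all zeros inside, monic): I(r) = n·log(r) = 3·log(8) = 6.2383. ✓

I(r) ≈ 6.2383.


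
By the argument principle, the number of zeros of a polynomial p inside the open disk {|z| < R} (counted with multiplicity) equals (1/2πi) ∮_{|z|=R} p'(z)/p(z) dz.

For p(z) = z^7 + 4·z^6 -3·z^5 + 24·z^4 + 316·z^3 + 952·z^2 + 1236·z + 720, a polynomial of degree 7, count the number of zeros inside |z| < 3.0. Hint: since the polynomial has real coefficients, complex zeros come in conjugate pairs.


The zeros of p are: -4, (-2 + 1i), (-2 - 1i), (3 + 3i), (3 - 3i), (-1 + 1i), (-1 - 1i).
Their magnitudes are: 4, 2.236, 2.236, 4.243, 4.243, 1.414, 1.414.
Zeros with |z| < R = 3.0: (-2 + 1i), (-2 - 1i), (-1 + 1i), (-1 - 1i).
Count = 4.
By the argument principle, (1/2πi) ∮_{|z|=R} p'(z)/p(z) dz equals exactly this count.

Number of zeros inside |z| < 3.0: 4.


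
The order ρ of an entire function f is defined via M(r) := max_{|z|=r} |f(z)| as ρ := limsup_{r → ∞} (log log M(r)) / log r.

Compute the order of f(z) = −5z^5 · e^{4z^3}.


M(r) = max_{|z|=r} |-5|·|z|^5·|e^{4z^3}| = 5·r^5 · e^{4r^3} (the factors attain their maxima compatibly on |z|=r). Then log M(r) = log 5 + 5·log r + 4r^3, dominated by the last term, so log log M(r) ~ 3·log r. The polynomial factor -5z^5 contributes only a log r term and does not affect the order. ρ = 3.
Therefore ρ = 3.

Order ρ = 3.


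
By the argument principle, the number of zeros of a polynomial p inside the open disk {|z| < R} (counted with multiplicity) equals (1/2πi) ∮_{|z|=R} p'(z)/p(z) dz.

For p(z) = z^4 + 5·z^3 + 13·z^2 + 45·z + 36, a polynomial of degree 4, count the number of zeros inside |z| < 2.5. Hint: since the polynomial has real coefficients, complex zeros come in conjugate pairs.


The zeros of p are: -4, -1, (0 + 3i), (0 - 3i).
Their magnitudes are: 4, 1, 3, 3.
Zeros with |z| < R = 2.5: -1.
Count = 1.
By the argument principle, (1/2πi) ∮_{|z|=R} p'(z)/p(z) dz equals exactly this count.

Number of zeros inside |z| < 2.5: 1.


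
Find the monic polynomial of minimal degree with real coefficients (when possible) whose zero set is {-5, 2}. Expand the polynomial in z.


The polynomial is p(z) = ∏_{α ∈ S} (z − α), where S = {-5, 2}.
Expanding the product yields: p(z) = z^2 + 3·z -10.
The resulting polynomial has degree 2 and real coefficients as required.

p(z) = z^2 + 3·z -10.


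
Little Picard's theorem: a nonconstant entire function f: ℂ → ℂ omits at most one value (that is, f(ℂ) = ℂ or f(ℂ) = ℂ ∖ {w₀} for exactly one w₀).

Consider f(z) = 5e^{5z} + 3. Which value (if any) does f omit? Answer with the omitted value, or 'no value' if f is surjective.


Little Picard bounds the complement of f(ℂ) to at most one point.
e^{5z} is never zero on ℂ, so 5·e^{5z} takes every value in ℂ ∖ {0}. Adding 3 shifts the range to ℂ ∖ {3}. Thus f omits exactly the value 3.

Omitted value: 3.


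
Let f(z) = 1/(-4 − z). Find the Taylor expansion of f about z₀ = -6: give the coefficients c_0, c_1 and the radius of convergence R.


Let w = z − z₀, so z = z₀ + w.
Then -4 − z = -4 − (z₀ + w) = (-4 − z₀) − w = 2 − w.
f(z) = 1/(2 − w) = (1/(2)) · 1/(1 − w/(2)) = Σ_{n≥0} w^n / (2)^(n+1).
So c_n = 1/(2)^(n+1):
  c_0 = 1/(2)^1 = 1/2.
  c_1 = 1/(2)^2 = 1/4.
The series is valid for |w/d| < 1, i.e. |z − z₀| < |d|.
Radius of convergence: R = |-4 − z₀| = |2| = 2 (distance from z₀ to the singularity z = -4).

c_0 = 1/2, c_1 = 1/4; R = 2.


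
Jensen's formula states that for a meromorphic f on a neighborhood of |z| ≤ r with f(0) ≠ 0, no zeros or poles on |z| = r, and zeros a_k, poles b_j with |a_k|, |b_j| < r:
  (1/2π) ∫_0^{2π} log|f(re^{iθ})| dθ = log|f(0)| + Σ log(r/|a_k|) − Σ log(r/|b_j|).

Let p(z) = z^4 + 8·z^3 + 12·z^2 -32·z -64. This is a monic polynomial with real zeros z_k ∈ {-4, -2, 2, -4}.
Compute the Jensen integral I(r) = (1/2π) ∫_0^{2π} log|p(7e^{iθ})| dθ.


Zeros: -4, -4, -2, 2; r = 7.
Inside |z| < r: -4, -4, -2, 2. Outside (|z| ≥ r): ∅.
p(0) = -64, so log|p(0)| = log(64) = 4.1589.
Apply Jensen: I(r) = log|p(0)| + Σ_k log(r/|z_k|), summed over zeros inside |z| < r.
  log(r/|z_k|) for z_k = -4: log(7/4) = 0.5596
  log(r/|z_k|) for z_k = -2: log(7/2) = 1.2528
  log(r/|z_k|) for z_k = 2: log(7/2) = 1.2528
  log(r/|z_k|) for z_k = -4: log(7/4) = 0.5596
Sum over inside zeros: 3.6248.
I(r) = log|p(0)| + (inside sum) = 4.1589 + 3.6248 = 7.7836.
Closed form (all zeros inside, monic): I(r) = n·log(r) = 4·log(7) = 7.7836. ✓

I(r) ≈ 7.7836.
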